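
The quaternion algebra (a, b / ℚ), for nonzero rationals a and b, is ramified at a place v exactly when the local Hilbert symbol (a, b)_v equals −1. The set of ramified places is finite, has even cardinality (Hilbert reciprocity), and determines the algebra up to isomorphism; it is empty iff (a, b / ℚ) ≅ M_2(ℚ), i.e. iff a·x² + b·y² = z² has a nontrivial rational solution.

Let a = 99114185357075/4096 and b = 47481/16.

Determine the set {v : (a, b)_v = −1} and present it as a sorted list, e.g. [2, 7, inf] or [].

[3, 17]

(a, b) ≡ (323, 969) mod (ℚ^×)²; places V = {2, 3, 5, 7, 17, 19, ∞}.
(a,b)_17: α=3, u≡2; β=1, v≡12 (mod 17); (2|17)=+1, (12|17)=-1; sign (−1)^0·+1^1·-1^3 = -1.
(a,b)_7: α=6, u≡4; β=2, v≡5 (mod 7); (4|7)=+1, (5|7)=-1; sign (−1)^0·+1^2·-1^6 = +1.
(a,b)_2: α=-12, β=-4; u≡3, v≡1 (mod 8); ε(u)ε(v)=1·0, αω(v)=-12·0, βω(u)=-4·1; sum ≡ 0  ⇒  +1.
(a,b)_5: α=2, u≡3; β=0, v≡1 (mod 5); (3|5)=-1, (1|5)=+1; sign (−1)^0·-1^0·+1^2 = +1.
(a,b)_19: α=3, u≡6; β=1, v≡3 (mod 19); (6|19)=+1, (3|19)=-1; sign (−1)^1·+1^1·-1^3 = +1.
(a,b)_3: α=0, u≡2; β=1, v≡2 (mod 3); (2|3)=-1, (2|3)=-1; sign (−1)^0·-1^1·-1^0 = -1.
(a,b)_∞: sgn(323)=+, sgn(969)=+, so +1.
Ram(323, 969) = {3, 17}; no ℚ_3-point on the conic.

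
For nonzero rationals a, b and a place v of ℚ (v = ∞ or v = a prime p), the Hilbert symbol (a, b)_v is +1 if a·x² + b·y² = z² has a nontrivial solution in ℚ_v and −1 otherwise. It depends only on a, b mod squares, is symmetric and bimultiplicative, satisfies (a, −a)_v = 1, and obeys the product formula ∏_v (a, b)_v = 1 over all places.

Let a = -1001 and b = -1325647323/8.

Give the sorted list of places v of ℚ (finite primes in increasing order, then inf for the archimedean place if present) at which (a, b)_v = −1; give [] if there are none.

(a, b) ≡ (-1001, -6) mod (ℚ^×)²; places V = {2, 3, 7, 11, 13, ∞}.
(a,b)_11: α=1, u≡8; β=2, v≡9 (mod 11); (8|11)=-1, (9|11)=+1; sign (−1)^0·-1^2·+1^1 = +1.
(a,b)_7: α=1, u≡4; β=4, v≡2 (mod 7); (4|7)=+1, (2|7)=+1; sign (−1)^0·+1^4·+1^1 = +1.
(a,b)_∞: sgn(-1001)=−, sgn(-6)=−, so -1.
(a,b)_13: α=1, u≡1; β=2, v≡2 (mod 13); (1|13)=+1, (2|13)=-1; sign (−1)^0·+1^2·-1^1 = -1.
(a,b)_2: α=0, β=-3; u≡7, v≡5 (mod 8); ε(u)ε(v)=1·0, αω(v)=0·1, βω(u)=-3·0; sum ≡ 0  ⇒  +1.
(a,b)_3: α=0, u≡1; β=3, v≡1 (mod 3); (1|3)=+1, (1|3)=+1; sign (−1)^0·+1^3·+1^0 = +1.
|Ram(-1001, -6)| = 2, even; anisotropic at {13, ∞}.

[13, inf]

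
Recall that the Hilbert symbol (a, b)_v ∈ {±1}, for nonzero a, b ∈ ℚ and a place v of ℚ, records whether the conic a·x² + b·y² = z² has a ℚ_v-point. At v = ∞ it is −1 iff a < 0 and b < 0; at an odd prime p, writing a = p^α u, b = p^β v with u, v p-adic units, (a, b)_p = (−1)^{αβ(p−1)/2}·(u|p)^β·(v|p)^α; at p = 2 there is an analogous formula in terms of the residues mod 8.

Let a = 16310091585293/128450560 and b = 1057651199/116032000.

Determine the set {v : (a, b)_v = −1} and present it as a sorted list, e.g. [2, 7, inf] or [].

[29, 47]

Mod squares: a ≡ 530, b ≡ 26728430. Check v ∈ {∞, 2, 5, 7, 11, 29, 37, 47, 53}.
v=37: a=37^2·(≡26), b=37^-1·(≡6) mod 37; (26|37)=+1, (6|37)=-1; (−1)^{2·-1·18}·(+1)^-1·(-1)^2 = +1.
v=2: v_2(a)=-19, v_2(b)=-9; units ≡ 1, 7 (mod 8); ε·ε+αω+βω = 0·1+-19·0+-9·0 ≡ 0  ⇒  (a,b)_2 = +1.
v=47: a=47^2·(≡26), b=47^1·(≡27) mod 47; (26|47)=-1, (27|47)=+1; (−1)^{2·1·23}·(-1)^1·(+1)^2 = -1.
v=∞: 530 > 0 and 26728430 > 0  ⇒  (a,b)_∞ = +1.
v=11: a=11^2·(≡8), b=11^4·(≡5) mod 11; (8|11)=-1, (5|11)=+1; (−1)^{2·4·5}·(-1)^4·(+1)^2 = +1.
v=53: a=53^1·(≡4), b=53^1·(≡17) mod 53; (4|53)=+1, (17|53)=+1; (−1)^{1·1·26}·(+1)^1·(+1)^1 = +1.
v=29: a=29^2·(≡17), b=29^1·(≡21) mod 29; (17|29)=-1, (21|29)=-1; (−1)^{2·1·14}·(-1)^1·(-1)^2 = -1.
v=7: a=7^-2·(≡3), b=7^-2·(≡2) mod 7; (3|7)=-1, (2|7)=+1; (−1)^{-2·-2·3}·(-1)^-2·(+1)^-2 = +1.
v=5: a=5^-1·(≡4), b=5^-3·(≡4) mod 5; (4|5)=+1, (4|5)=+1; (−1)^{-1·-3·2}·(+1)^-3·(+1)^-1 = +1.
Ram(530, 26728430) = {29, 47}; no ℚ_29-point on the conic.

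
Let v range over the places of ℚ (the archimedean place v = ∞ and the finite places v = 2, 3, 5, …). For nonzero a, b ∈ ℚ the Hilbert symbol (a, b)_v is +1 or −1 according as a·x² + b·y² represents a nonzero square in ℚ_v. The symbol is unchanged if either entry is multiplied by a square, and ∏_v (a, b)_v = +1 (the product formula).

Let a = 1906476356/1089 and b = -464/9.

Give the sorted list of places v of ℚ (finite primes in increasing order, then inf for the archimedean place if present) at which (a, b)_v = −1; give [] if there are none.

[29, 37]

(a, b) ≡ (1961, -29) mod (ℚ^×)²; places V = {2, 3, 11, 17, 29, 37, 53, ∞}.
(a,b)_∞: sgn(1961)=+, sgn(-29)=−, so +1.
(a,b)_2: α=2, β=4; u≡1, v≡3 (mod 8); ε(u)ε(v)=0·1, αω(v)=2·1, βω(u)=4·0; sum ≡ 0  ⇒  +1.
(a,b)_17: α=2, u≡5; β=0, v≡7 (mod 17); (5|17)=-1, (7|17)=-1; sign (−1)^0·-1^0·-1^2 = +1.
(a,b)_29: α=2, u≡10; β=1, v≡24 (mod 29); (10|29)=-1, (24|29)=+1; sign (−1)^0·-1^1·+1^2 = -1.
(a,b)_37: α=1, u≡21; β=0, v≡6 (mod 37); (21|37)=+1, (6|37)=-1; sign (−1)^0·+1^0·-1^1 = -1.
(a,b)_3: α=-2, u≡2; β=-2, v≡1 (mod 3); (2|3)=-1, (1|3)=+1; sign (−1)^0·-1^-2·+1^-2 = +1.
(a,b)_53: α=1, u≡29; β=0, v≡25 (mod 53); (29|53)=+1, (25|53)=+1; sign (−1)^0·+1^0·+1^1 = +1.
(a,b)_11: α=-2, u≡9; β=0, v≡1 (mod 11); (9|11)=+1, (1|11)=+1; sign (−1)^0·+1^0·+1^-2 = +1.
|Ram(1961, -29)| = 2, even; anisotropic at {29, 37}.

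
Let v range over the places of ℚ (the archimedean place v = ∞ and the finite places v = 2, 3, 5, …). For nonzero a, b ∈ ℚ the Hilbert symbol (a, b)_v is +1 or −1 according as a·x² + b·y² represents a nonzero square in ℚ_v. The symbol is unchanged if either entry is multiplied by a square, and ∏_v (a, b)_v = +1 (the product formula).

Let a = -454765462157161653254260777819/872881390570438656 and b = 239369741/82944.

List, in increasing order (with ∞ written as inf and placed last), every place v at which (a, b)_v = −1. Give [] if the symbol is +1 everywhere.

[17, 29]

(a, b) ≡ (-3451, 29) mod (ℚ^×)²; places V = {2, 3, 7, 11, 13, 17, 29, 31, ∞}.
(a,b)_29: α=3, u≡11; β=1, v≡1 (mod 29); (11|29)=-1, (1|29)=+1; sign (−1)^0·-1^1·+1^3 = -1.
(a,b)_31: α=2, u≡15; β=0, v≡27 (mod 31); (15|31)=-1, (27|31)=-1; sign (−1)^0·-1^0·-1^2 = +1.
(a,b)_2: α=-40, β=-10; u≡5, v≡5 (mod 8); ε(u)ε(v)=0·0, αω(v)=-40·1, βω(u)=-10·1; sum ≡ 0  ⇒  +1.
(a,b)_∞: sgn(-3451)=−, sgn(29)=+, so +1.
(a,b)_7: α=3, u≡1; β=0, v≡2 (mod 7); (1|7)=+1, (2|7)=+1; sign (−1)^0·+1^0·+1^3 = +1.
(a,b)_13: α=10, u≡5; β=4, v≡12 (mod 13); (5|13)=-1, (12|13)=+1; sign (−1)^0·-1^4·+1^10 = +1.
(a,b)_3: α=-8, u≡2; β=-4, v≡2 (mod 3); (2|3)=-1, (2|3)=-1; sign (−1)^0·-1^-4·-1^-8 = +1.
(a,b)_17: α=7, u≡13; β=2, v≡12 (mod 17); (13|17)=+1, (12|17)=-1; sign (−1)^0·+1^2·-1^7 = -1.
(a,b)_11: α=-2, u≡3; β=0, v≡7 (mod 11); (3|11)=+1, (7|11)=-1; sign (−1)^0·+1^0·-1^-2 = +1.
|Ram(-3451, 29)| = 2, even; anisotropic at {17, 29}.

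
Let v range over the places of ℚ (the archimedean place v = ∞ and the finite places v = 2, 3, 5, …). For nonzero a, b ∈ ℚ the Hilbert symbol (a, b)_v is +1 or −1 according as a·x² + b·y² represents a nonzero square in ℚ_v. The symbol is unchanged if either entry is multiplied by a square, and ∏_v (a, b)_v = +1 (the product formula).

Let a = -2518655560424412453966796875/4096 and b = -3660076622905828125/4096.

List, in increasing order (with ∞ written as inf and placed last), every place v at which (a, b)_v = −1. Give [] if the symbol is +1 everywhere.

Mod squares: a ≡ -509795, b ≡ -22533. Check v ∈ {∞, 2, 3, 5, 7, 11, 13, 23, 29, 31, 37}.
v=2: v_2(a)=-12, v_2(b)=-12; units ≡ 5, 3 (mod 8); ε·ε+αω+βω = 0·1+-12·1+-12·1 ≡ 0  ⇒  (a,b)_2 = +1.
v=29: a=29^2·(≡6), b=29^1·(≡4) mod 29; (6|29)=+1, (4|29)=+1; (−1)^{2·1·14}·(+1)^1·(+1)^2 = +1.
v=3: a=3^2·(≡1), b=3^1·(≡1) mod 3; (1|3)=+1, (1|3)=+1; (−1)^{2·1·1}·(+1)^1·(+1)^2 = +1.
v=5: a=5^9·(≡4), b=5^6·(≡2) mod 5; (4|5)=+1, (2|5)=-1; (−1)^{9·6·2}·(+1)^6·(-1)^9 = -1.
v=23: a=23^3·(≡10), b=23^2·(≡19) mod 23; (10|23)=-1, (19|23)=-1; (−1)^{3·2·11}·(-1)^2·(-1)^3 = -1.
v=∞: -509795 < 0 and -22533 < 0  ⇒  (a,b)_∞ = -1.
v=31: a=31^3·(≡2), b=31^2·(≡9) mod 31; (2|31)=+1, (9|31)=+1; (−1)^{3·2·15}·(+1)^2·(+1)^3 = +1.
v=37: a=37^2·(≡34), b=37^1·(≡24) mod 37; (34|37)=+1, (24|37)=-1; (−1)^{2·1·18}·(+1)^1·(-1)^2 = +1.
v=11: a=11^1·(≡1), b=11^2·(≡10) mod 11; (1|11)=+1, (10|11)=-1; (−1)^{1·2·5}·(+1)^2·(-1)^1 = -1.
v=7: a=7^4·(≡4), b=7^1·(≡2) mod 7; (4|7)=+1, (2|7)=+1; (−1)^{4·1·3}·(+1)^1·(+1)^4 = +1.
v=13: a=13^1·(≡5), b=13^2·(≡12) mod 13; (5|13)=-1, (12|13)=+1; (−1)^{1·2·6}·(-1)^2·(+1)^1 = +1.
|Ram(-509795, -22533)| = 4, even; anisotropic at {5, 11, 23, ∞}.

[5, 11, 23, inf]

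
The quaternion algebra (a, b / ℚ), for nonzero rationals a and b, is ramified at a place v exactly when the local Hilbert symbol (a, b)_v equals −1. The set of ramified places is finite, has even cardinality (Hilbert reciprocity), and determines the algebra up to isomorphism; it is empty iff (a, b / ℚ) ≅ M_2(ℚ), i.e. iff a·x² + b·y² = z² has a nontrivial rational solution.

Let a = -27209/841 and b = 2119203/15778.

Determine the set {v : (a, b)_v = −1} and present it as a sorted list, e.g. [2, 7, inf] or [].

[2, 19]

(a, b) ≡ (-161, 104006) mod (ℚ^×)²; places V = {2, 3, 7, 13, 17, 19, 23, 29, ∞}.
(a,b)_2: α=0, β=-1; u≡7, v≡3 (mod 8); ε(u)ε(v)=1·1, αω(v)=0·1, βω(u)=-1·0; sum ≡ 1  ⇒  -1.
(a,b)_7: α=1, u≡5; β=-3, v≡4 (mod 7); (5|7)=-1, (4|7)=+1; sign (−1)^1·-1^-3·+1^1 = +1.
(a,b)_23: α=1, u≡1; β=-1, v≡10 (mod 23); (1|23)=+1, (10|23)=-1; sign (−1)^1·+1^-1·-1^1 = +1.
(a,b)_17: α=0, u≡1; β=1, v≡16 (mod 17); (1|17)=+1, (16|17)=+1; sign (−1)^0·+1^1·+1^0 = +1.
(a,b)_19: α=0, u≡15; β=1, v≡8 (mod 19); (15|19)=-1, (8|19)=-1; sign (−1)^0·-1^1·-1^0 = -1.
(a,b)_3: α=0, u≡1; β=8, v≡2 (mod 3); (1|3)=+1, (2|3)=-1; sign (−1)^0·+1^8·-1^0 = +1.
(a,b)_∞: sgn(-161)=−, sgn(104006)=+, so +1.
(a,b)_13: α=2, u≡11; β=0, v≡11 (mod 13); (11|13)=-1, (11|13)=-1; sign (−1)^0·-1^0·-1^2 = +1.
(a,b)_29: α=-2, u≡22; β=0, v≡14 (mod 29); (22|29)=+1, (14|29)=-1; sign (−1)^0·+1^0·-1^-2 = +1.
|Ram(-161, 104006)| = 2, even; anisotropic at {2, 19}.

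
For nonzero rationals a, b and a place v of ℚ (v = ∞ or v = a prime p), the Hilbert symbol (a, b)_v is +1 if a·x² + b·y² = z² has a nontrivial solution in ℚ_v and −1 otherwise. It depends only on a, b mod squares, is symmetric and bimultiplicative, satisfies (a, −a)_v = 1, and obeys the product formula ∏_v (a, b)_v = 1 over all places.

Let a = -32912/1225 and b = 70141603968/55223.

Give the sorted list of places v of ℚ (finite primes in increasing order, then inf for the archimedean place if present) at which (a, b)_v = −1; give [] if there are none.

[2, 17]

Mod squares: a ≡ -17, b ≡ 46. Check v ∈ {∞, 2, 3, 5, 7, 11, 17, 23}.
v=17: a=17^1·(≡2), b=17^4·(≡6) mod 17; (2|17)=+1, (6|17)=-1; (−1)^{1·4·8}·(+1)^4·(-1)^1 = -1.
v=11: a=11^2·(≡9), b=11^0·(≡6) mod 11; (9|11)=+1, (6|11)=-1; (−1)^{2·0·5}·(+1)^0·(-1)^2 = +1.
v=3: a=3^0·(≡1), b=3^8·(≡1) mod 3; (1|3)=+1, (1|3)=+1; (−1)^{0·8·1}·(+1)^8·(+1)^0 = +1.
v=2: v_2(a)=4, v_2(b)=7; units ≡ 7, 7 (mod 8); ε·ε+αω+βω = 1·1+4·0+7·0 ≡ 1  ⇒  (a,b)_2 = -1.
v=∞: -17 < 0 and 46 > 0  ⇒  (a,b)_∞ = +1.
v=5: a=5^-2·(≡2), b=5^0·(≡1) mod 5; (2|5)=-1, (1|5)=+1; (−1)^{-2·0·2}·(-1)^0·(+1)^-2 = +1.
v=7: a=7^-2·(≡4), b=7^-4·(≡1) mod 7; (4|7)=+1, (1|7)=+1; (−1)^{-2·-4·3}·(+1)^-4·(+1)^-2 = +1.
v=23: a=23^0·(≡4), b=23^-1·(≡8) mod 23; (4|23)=+1, (8|23)=+1; (−1)^{0·-1·11}·(+1)^-1·(+1)^0 = +1.
(-17, 46 / ℚ) ramifies at {2, 17}: a division algebra.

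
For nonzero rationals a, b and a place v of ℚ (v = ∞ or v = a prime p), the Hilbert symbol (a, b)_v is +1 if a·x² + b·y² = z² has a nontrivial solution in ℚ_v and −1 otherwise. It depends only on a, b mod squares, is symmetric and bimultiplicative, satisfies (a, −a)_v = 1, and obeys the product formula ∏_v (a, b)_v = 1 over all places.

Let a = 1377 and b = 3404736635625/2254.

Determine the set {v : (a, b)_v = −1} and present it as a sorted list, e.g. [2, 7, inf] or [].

Mod squares: a ≡ 17, b ≡ 782. Check v ∈ {∞, 2, 3, 5, 7, 13, 17, 23}.
v=∞: 17 > 0 and 782 > 0  ⇒  (a,b)_∞ = +1.
v=7: a=7^0·(≡5), b=7^-2·(≡6) mod 7; (5|7)=-1, (6|7)=-1; (−1)^{0·-2·3}·(-1)^-2·(-1)^0 = +1.
v=3: a=3^4·(≡2), b=3^8·(≡2) mod 3; (2|3)=-1, (2|3)=-1; (−1)^{4·8·1}·(-1)^8·(-1)^4 = +1.
v=23: a=23^0·(≡20), b=23^-1·(≡11) mod 23; (20|23)=-1, (11|23)=-1; (−1)^{0·-1·11}·(-1)^-1·(-1)^0 = -1.
v=17: a=17^1·(≡13), b=17^3·(≡3) mod 17; (13|17)=+1, (3|17)=-1; (−1)^{1·3·8}·(+1)^3·(-1)^1 = -1.
v=5: a=5^0·(≡2), b=5^4·(≡3) mod 5; (2|5)=-1, (3|5)=-1; (−1)^{0·4·2}·(-1)^4·(-1)^0 = +1.
v=13: a=13^0·(≡12), b=13^2·(≡6) mod 13; (12|13)=+1, (6|13)=-1; (−1)^{0·2·6}·(+1)^2·(-1)^0 = +1.
v=2: v_2(a)=0, v_2(b)=-1; units ≡ 1, 7 (mod 8); ε·ε+αω+βω = 0·1+0·0+-1·0 ≡ 0  ⇒  (a,b)_2 = +1.
Ram(17, 782) = {17, 23}; no ℚ_17-point on the conic.

[17, 23]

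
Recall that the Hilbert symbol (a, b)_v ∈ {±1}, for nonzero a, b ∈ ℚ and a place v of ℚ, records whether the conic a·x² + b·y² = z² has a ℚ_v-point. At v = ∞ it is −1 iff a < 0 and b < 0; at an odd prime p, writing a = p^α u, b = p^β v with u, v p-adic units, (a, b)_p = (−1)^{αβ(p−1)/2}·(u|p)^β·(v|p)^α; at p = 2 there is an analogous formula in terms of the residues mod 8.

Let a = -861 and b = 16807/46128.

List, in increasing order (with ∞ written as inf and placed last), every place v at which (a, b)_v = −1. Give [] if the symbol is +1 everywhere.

(a, b) ≡ (-861, 21) mod (ℚ^×)²; places V = {2, 3, 7, 31, 41, ∞}.
(a,b)_7: α=1, u≡3; β=5, v≡3 (mod 7); (3|7)=-1, (3|7)=-1; sign (−1)^1·-1^5·-1^1 = -1.
(a,b)_31: α=0, u≡7; β=-2, v≡24 (mod 31); (7|31)=+1, (24|31)=-1; sign (−1)^0·+1^-2·-1^0 = +1.
(a,b)_3: α=1, u≡1; β=-1, v≡1 (mod 3); (1|3)=+1, (1|3)=+1; sign (−1)^1·+1^-1·+1^1 = -1.
(a,b)_41: α=1, u≡20; β=0, v≡40 (mod 41); (20|41)=+1, (40|41)=+1; sign (−1)^0·+1^0·+1^1 = +1.
(a,b)_∞: sgn(-861)=−, sgn(21)=+, so +1.
(a,b)_2: α=0, β=-4; u≡3, v≡5 (mod 8); ε(u)ε(v)=1·0, αω(v)=0·1, βω(u)=-4·1; sum ≡ 0  ⇒  +1.
Ram(-861, 21) = {3, 7}; no ℚ_3-point on the conic.

[3, 7]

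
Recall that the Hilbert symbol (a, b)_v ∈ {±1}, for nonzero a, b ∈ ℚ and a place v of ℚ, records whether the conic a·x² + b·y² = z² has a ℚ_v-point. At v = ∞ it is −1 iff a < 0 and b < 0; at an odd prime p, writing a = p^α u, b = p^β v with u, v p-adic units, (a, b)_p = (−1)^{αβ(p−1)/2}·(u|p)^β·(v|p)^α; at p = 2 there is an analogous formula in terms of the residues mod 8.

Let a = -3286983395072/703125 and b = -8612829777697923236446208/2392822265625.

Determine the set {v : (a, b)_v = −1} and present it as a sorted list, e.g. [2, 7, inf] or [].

[5, 43, 53, inf]

Mod squares: a ≡ -135235, b ≡ -53. Check v ∈ {∞, 2, 3, 5, 11, 13, 17, 37, 43, 53}.
v=11: a=11^0·(≡6), b=11^-2·(≡10) mod 11; (6|11)=-1, (10|11)=-1; (−1)^{0·-2·5}·(-1)^-2·(-1)^0 = +1.
v=2: v_2(a)=8, v_2(b)=14; units ≡ 5, 3 (mod 8); ε·ε+αω+βω = 0·1+8·1+14·1 ≡ 0  ⇒  (a,b)_2 = +1.
v=17: a=17^1·(≡8), b=17^2·(≡15) mod 17; (8|17)=+1, (15|17)=+1; (−1)^{1·2·8}·(+1)^2·(+1)^1 = +1.
v=5: a=5^-7·(≡2), b=5^-12·(≡2) mod 5; (2|5)=-1, (2|5)=-1; (−1)^{-7·-12·2}·(-1)^-12·(-1)^-7 = -1.
v=13: a=13^2·(≡4), b=13^6·(≡1) mod 13; (4|13)=+1, (1|13)=+1; (−1)^{2·6·6}·(+1)^6·(+1)^2 = +1.
v=∞: -135235 < 0 and -53 < 0  ⇒  (a,b)_∞ = -1.
v=53: a=53^2·(≡39), b=53^3·(≡49) mod 53; (39|53)=-1, (49|53)=+1; (−1)^{2·3·26}·(-1)^3·(+1)^2 = -1.
v=3: a=3^-2·(≡2), b=3^-4·(≡1) mod 3; (2|3)=-1, (1|3)=+1; (−1)^{-2·-4·1}·(-1)^-4·(+1)^-2 = +1.
v=43: a=43^1·(≡42), b=43^2·(≡30) mod 43; (42|43)=-1, (30|43)=-1; (−1)^{1·2·21}·(-1)^2·(-1)^1 = -1.
v=37: a=37^1·(≡29), b=37^2·(≡3) mod 37; (29|37)=-1, (3|37)=+1; (−1)^{1·2·18}·(-1)^2·(+1)^1 = +1.
Ram(-135235, -53) = {5, 43, 53, ∞}; no ℚ_5-point on the conic.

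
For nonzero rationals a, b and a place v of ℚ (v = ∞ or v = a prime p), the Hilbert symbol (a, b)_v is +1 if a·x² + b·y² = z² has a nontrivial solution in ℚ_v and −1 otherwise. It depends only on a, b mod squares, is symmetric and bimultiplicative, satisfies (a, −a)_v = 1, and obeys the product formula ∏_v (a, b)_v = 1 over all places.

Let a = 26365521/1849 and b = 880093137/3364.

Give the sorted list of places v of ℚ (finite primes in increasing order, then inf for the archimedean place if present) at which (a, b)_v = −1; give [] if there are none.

(a, b) ≡ (156009, 5313) mod (ℚ^×)²; places V = {2, 3, 7, 11, 13, 17, 19, 23, 29, 37, 43, ∞}.
(a,b)_11: α=0, u≡6; β=3, v≡8 (mod 11); (6|11)=-1, (8|11)=-1; sign (−1)^0·-1^3·-1^0 = -1.
(a,b)_7: α=1, u≡6; β=1, v≡6 (mod 7); (6|7)=-1, (6|7)=-1; sign (−1)^1·-1^1·-1^1 = -1.
(a,b)_13: α=2, u≡3; β=0, v≡4 (mod 13); (3|13)=+1, (4|13)=+1; sign (−1)^0·+1^0·+1^2 = +1.
(a,b)_23: α=1, u≡11; β=1, v≡12 (mod 23); (11|23)=-1, (12|23)=+1; sign (−1)^1·-1^1·+1^1 = +1.
(a,b)_17: α=1, u≡12; β=0, v≡4 (mod 17); (12|17)=-1, (4|17)=+1; sign (−1)^0·-1^0·+1^1 = +1.
(a,b)_43: α=-2, u≡28; β=0, v≡14 (mod 43); (28|43)=-1, (14|43)=+1; sign (−1)^0·-1^0·+1^-2 = +1.
(a,b)_29: α=0, u≡17; β=-2, v≡16 (mod 29); (17|29)=-1, (16|29)=+1; sign (−1)^0·-1^-2·+1^0 = +1.
(a,b)_19: α=1, u≡18; β=0, v≡8 (mod 19); (18|19)=-1, (8|19)=-1; sign (−1)^0·-1^0·-1^1 = -1.
(a,b)_37: α=0, u≡13; β=2, v≡13 (mod 37); (13|37)=-1, (13|37)=-1; sign (−1)^0·-1^2·-1^0 = +1.
(a,b)_3: α=1, u≡1; β=1, v≡1 (mod 3); (1|3)=+1, (1|3)=+1; sign (−1)^1·+1^1·+1^1 = -1.
(a,b)_2: α=0, β=-2; u≡1, v≡1 (mod 8); ε(u)ε(v)=0·0, αω(v)=0·0, βω(u)=-2·0; sum ≡ 0  ⇒  +1.
(a,b)_∞: sgn(156009)=+, sgn(5313)=+, so +1.
(156009, 5313 / ℚ) ramifies at {3, 7, 11, 19}: a division algebra.

[3, 7, 11, 19]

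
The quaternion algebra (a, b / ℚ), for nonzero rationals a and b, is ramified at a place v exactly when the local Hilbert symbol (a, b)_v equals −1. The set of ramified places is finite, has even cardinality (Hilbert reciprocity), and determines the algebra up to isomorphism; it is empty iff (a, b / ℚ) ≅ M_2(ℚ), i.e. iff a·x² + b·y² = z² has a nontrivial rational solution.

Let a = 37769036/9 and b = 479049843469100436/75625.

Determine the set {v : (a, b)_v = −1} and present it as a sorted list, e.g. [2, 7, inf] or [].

(a, b) ≡ (9442259, 7429) mod (ℚ^×)²; places V = {2, 3, 5, 11, 13, 17, 19, 23, 31, 41, ∞}.
(a,b)_11: α=0, u≡7; β=-2, v≡3 (mod 11); (7|11)=-1, (3|11)=+1; sign (−1)^0·-1^-2·+1^0 = +1.
(a,b)_∞: sgn(9442259)=+, sgn(7429)=+, so +1.
(a,b)_17: α=1, u≡7; β=1, v≡3 (mod 17); (7|17)=-1, (3|17)=-1; sign (−1)^0·-1^1·-1^1 = +1.
(a,b)_19: α=1, u≡5; β=1, v≡6 (mod 19); (5|19)=+1, (6|19)=+1; sign (−1)^1·+1^1·+1^1 = -1.
(a,b)_13: α=0, u≡5; β=2, v≡6 (mod 13); (5|13)=-1, (6|13)=-1; sign (−1)^0·-1^2·-1^0 = +1.
(a,b)_2: α=2, β=2; u≡3, v≡5 (mod 8); ε(u)ε(v)=1·0, αω(v)=2·1, βω(u)=2·1; sum ≡ 0  ⇒  +1.
(a,b)_31: α=1, u≡20; β=2, v≡5 (mod 31); (20|31)=+1, (5|31)=+1; sign (−1)^0·+1^2·+1^1 = +1.
(a,b)_41: α=1, u≡10; β=2, v≡16 (mod 41); (10|41)=+1, (16|41)=+1; sign (−1)^0·+1^2·+1^1 = +1.
(a,b)_5: α=0, u≡4; β=-4, v≡1 (mod 5); (4|5)=+1, (1|5)=+1; sign (−1)^0·+1^-4·+1^0 = +1.
(a,b)_23: α=1, u≡18; β=1, v≡16 (mod 23); (18|23)=+1, (16|23)=+1; sign (−1)^1·+1^1·+1^1 = -1.
(a,b)_3: α=-2, u≡2; β=10, v≡1 (mod 3); (2|3)=-1, (1|3)=+1; sign (−1)^0·-1^10·+1^-2 = +1.
Ram(9442259, 7429) = {19, 23}; no ℚ_19-point on the conic.

[19, 23]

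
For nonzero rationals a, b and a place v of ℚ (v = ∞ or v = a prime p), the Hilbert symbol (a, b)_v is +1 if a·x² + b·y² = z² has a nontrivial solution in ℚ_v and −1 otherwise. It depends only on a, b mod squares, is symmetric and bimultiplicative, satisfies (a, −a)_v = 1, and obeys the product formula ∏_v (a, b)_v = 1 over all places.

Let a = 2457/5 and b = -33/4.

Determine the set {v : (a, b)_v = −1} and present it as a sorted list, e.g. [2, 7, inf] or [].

[5, 13]

Mod squares: a ≡ 1365, b ≡ -33. Check v ∈ {∞, 2, 3, 5, 7, 11, 13}.
v=5: a=5^-1·(≡2), b=5^0·(≡3) mod 5; (2|5)=-1, (3|5)=-1; (−1)^{-1·0·2}·(-1)^0·(-1)^-1 = -1.
v=11: a=11^0·(≡3), b=11^1·(≡2) mod 11; (3|11)=+1, (2|11)=-1; (−1)^{0·1·5}·(+1)^1·(-1)^0 = +1.
v=3: a=3^3·(≡2), b=3^1·(≡1) mod 3; (2|3)=-1, (1|3)=+1; (−1)^{3·1·1}·(-1)^1·(+1)^3 = +1.
v=7: a=7^1·(≡3), b=7^0·(≡4) mod 7; (3|7)=-1, (4|7)=+1; (−1)^{1·0·3}·(-1)^0·(+1)^1 = +1.
v=13: a=13^1·(≡4), b=13^0·(≡8) mod 13; (4|13)=+1, (8|13)=-1; (−1)^{1·0·6}·(+1)^0·(-1)^1 = -1.
v=2: v_2(a)=0, v_2(b)=-2; units ≡ 5, 7 (mod 8); ε·ε+αω+βω = 0·1+0·0+-2·1 ≡ 0  ⇒  (a,b)_2 = +1.
v=∞: 1365 > 0 and -33 < 0  ⇒  (a,b)_∞ = +1.
Ram(1365, -33) = {5, 13}; no ℚ_5-point on the conic.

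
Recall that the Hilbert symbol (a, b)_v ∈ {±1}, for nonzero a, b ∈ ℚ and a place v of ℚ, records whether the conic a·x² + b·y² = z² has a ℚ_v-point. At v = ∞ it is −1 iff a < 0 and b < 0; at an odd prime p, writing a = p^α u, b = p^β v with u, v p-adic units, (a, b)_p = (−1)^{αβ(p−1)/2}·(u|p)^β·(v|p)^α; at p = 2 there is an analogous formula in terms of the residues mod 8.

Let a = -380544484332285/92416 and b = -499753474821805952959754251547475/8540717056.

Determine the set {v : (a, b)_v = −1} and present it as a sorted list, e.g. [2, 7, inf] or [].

Mod squares: a ≡ -1365, b ≡ -3451. Check v ∈ {∞, 2, 3, 5, 7, 13, 17, 19, 29}.
v=29: a=29^2·(≡3), b=29^5·(≡2) mod 29; (3|29)=-1, (2|29)=-1; (−1)^{2·5·14}·(-1)^5·(-1)^2 = -1.
v=5: a=5^1·(≡3), b=5^2·(≡1) mod 5; (3|5)=-1, (1|5)=+1; (−1)^{1·2·2}·(-1)^2·(+1)^1 = +1.
v=3: a=3^5·(≡1), b=3^10·(≡2) mod 3; (1|3)=+1, (2|3)=-1; (−1)^{5·10·1}·(+1)^10·(-1)^5 = -1.
v=2: v_2(a)=-8, v_2(b)=-16; units ≡ 3, 5 (mod 8); ε·ε+αω+βω = 1·0+-8·1+-16·1 ≡ 0  ⇒  (a,b)_2 = +1.
v=7: a=7^3·(≡1), b=7^7·(≡4) mod 7; (1|7)=+1, (4|7)=+1; (−1)^{3·7·3}·(+1)^7·(+1)^3 = -1.
v=17: a=17^4·(≡5), b=17^9·(≡8) mod 17; (5|17)=-1, (8|17)=+1; (−1)^{4·9·8}·(-1)^9·(+1)^4 = -1.
v=19: a=19^-2·(≡10), b=19^-4·(≡16) mod 19; (10|19)=-1, (16|19)=+1; (−1)^{-2·-4·9}·(-1)^-4·(+1)^-2 = +1.
v=13: a=13^1·(≡12), b=13^2·(≡7) mod 13; (12|13)=+1, (7|13)=-1; (−1)^{1·2·6}·(+1)^2·(-1)^1 = -1.
v=∞: -1365 < 0 and -3451 < 0  ⇒  (a,b)_∞ = -1.
(-1365, -3451 / ℚ) ramifies at {3, 7, 13, 17, 29, ∞}: a division algebra.

[3, 7, 13, 17, 29, inf]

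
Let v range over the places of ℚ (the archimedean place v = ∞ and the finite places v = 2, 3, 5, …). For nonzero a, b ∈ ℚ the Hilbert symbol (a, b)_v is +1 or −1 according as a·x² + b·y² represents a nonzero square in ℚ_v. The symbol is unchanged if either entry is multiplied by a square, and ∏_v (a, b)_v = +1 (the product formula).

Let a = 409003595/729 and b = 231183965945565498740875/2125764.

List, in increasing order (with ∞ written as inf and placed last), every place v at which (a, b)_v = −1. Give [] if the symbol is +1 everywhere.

(a, b) ≡ (3380195, 198835) mod (ℚ^×)²; places V = {2, 3, 5, 7, 11, 13, 17, 19, 23, 29, ∞}.
(a,b)_29: α=0, u≡9; β=2, v≡17 (mod 29); (9|29)=+1, (17|29)=-1; sign (−1)^0·+1^2·-1^0 = +1.
(a,b)_3: α=-6, u≡2; β=-12, v≡1 (mod 3); (2|3)=-1, (1|3)=+1; sign (−1)^0·-1^-12·+1^-6 = +1.
(a,b)_17: α=1, u≡14; β=2, v≡10 (mod 17); (14|17)=-1, (10|17)=-1; sign (−1)^0·-1^2·-1^1 = -1.
(a,b)_19: α=1, u≡8; β=3, v≡14 (mod 19); (8|19)=-1, (14|19)=-1; sign (−1)^1·-1^3·-1^1 = -1.
(a,b)_5: α=1, u≡1; β=3, v≡3 (mod 5); (1|5)=+1, (3|5)=-1; sign (−1)^0·+1^3·-1^1 = -1.
(a,b)_∞: sgn(3380195)=+, sgn(198835)=+, so +1.
(a,b)_23: α=1, u≡1; β=3, v≡7 (mod 23); (1|23)=+1, (7|23)=-1; sign (−1)^1·+1^3·-1^1 = +1.
(a,b)_11: α=2, u≡9; β=2, v≡6 (mod 11); (9|11)=+1, (6|11)=-1; sign (−1)^0·+1^2·-1^2 = +1.
(a,b)_7: α=1, u≡1; β=3, v≡6 (mod 7); (1|7)=+1, (6|7)=-1; sign (−1)^1·+1^3·-1^1 = +1.
(a,b)_13: α=1, u≡8; β=3, v≡5 (mod 13); (8|13)=-1, (5|13)=-1; sign (−1)^0·-1^3·-1^1 = +1.
(a,b)_2: α=0, β=-2; u≡3, v≡3 (mod 8); ε(u)ε(v)=1·1, αω(v)=0·1, βω(u)=-2·1; sum ≡ 1  ⇒  -1.
Ram(3380195, 198835) = {2, 5, 17, 19}; no ℚ_2-point on the conic.

[2, 5, 17, 19]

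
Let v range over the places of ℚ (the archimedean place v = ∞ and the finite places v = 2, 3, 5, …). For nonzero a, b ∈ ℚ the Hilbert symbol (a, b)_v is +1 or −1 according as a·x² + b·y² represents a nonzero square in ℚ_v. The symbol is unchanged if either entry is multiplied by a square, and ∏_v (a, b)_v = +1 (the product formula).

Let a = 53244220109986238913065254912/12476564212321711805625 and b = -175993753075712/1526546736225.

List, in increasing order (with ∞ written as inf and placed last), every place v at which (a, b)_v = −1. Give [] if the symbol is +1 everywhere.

Mod squares: a ≡ 13, b ≡ -92378. Check v ∈ {∞, 2, 3, 5, 7, 11, 13, 17, 19, 31, 41}.
v=13: a=13^3·(≡12), b=13^1·(≡6) mod 13; (12|13)=+1, (6|13)=-1; (−1)^{3·1·6}·(+1)^1·(-1)^3 = -1.
v=31: a=31^4·(≡21), b=31^2·(≡28) mod 31; (21|31)=-1, (28|31)=+1; (−1)^{4·2·15}·(-1)^2·(+1)^4 = +1.
v=∞: 13 > 0 and -92378 < 0  ⇒  (a,b)_∞ = +1.
v=41: a=41^-6·(≡3), b=41^-4·(≡8) mod 41; (3|41)=-1, (8|41)=+1; (−1)^{-6·-4·20}·(-1)^-4·(+1)^-6 = +1.
v=17: a=17^2·(≡1), b=17^1·(≡6) mod 17; (1|17)=+1, (6|17)=-1; (−1)^{2·1·8}·(+1)^1·(-1)^2 = +1.
v=5: a=5^-4·(≡3), b=5^-2·(≡2) mod 5; (3|5)=-1, (2|5)=-1; (−1)^{-4·-2·2}·(-1)^-2·(-1)^-4 = +1.
v=11: a=11^4·(≡7), b=11^3·(≡2) mod 11; (7|11)=-1, (2|11)=-1; (−1)^{4·3·5}·(-1)^3·(-1)^4 = -1.
v=7: a=7^-8·(≡5), b=7^-4·(≡2) mod 7; (5|7)=-1, (2|7)=+1; (−1)^{-8·-4·3}·(-1)^-4·(+1)^-8 = +1.
v=19: a=19^2·(≡10), b=19^1·(≡14) mod 19; (10|19)=-1, (14|19)=-1; (−1)^{2·1·9}·(-1)^1·(-1)^2 = -1.
v=3: a=3^-6·(≡1), b=3^-2·(≡1) mod 3; (1|3)=+1, (1|3)=+1; (−1)^{-6·-2·1}·(+1)^-2·(+1)^-6 = +1.
v=2: v_2(a)=34, v_2(b)=15; units ≡ 5, 3 (mod 8); ε·ε+αω+βω = 0·1+34·1+15·1 ≡ 1  ⇒  (a,b)_2 = -1.
|Ram(13, -92378)| = 4, even; anisotropic at {2, 11, 13, 19}.

[2, 11, 13, 19]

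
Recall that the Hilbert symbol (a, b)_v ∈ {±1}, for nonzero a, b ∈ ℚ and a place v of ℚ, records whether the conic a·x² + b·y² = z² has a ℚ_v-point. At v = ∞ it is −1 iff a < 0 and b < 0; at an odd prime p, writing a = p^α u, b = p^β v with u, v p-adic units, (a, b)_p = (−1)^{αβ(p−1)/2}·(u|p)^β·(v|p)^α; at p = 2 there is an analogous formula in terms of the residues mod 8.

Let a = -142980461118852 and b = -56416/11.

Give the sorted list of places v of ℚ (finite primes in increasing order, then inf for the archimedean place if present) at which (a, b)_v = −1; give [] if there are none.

(a, b) ≡ (-31857, -38786) mod (ℚ^×)²; places V = {2, 3, 7, 11, 19, 37, 41, 43, ∞}.
(a,b)_7: α=1, u≡5; β=0, v≡1 (mod 7); (5|7)=-1, (1|7)=+1; sign (−1)^0·-1^0·+1^1 = +1.
(a,b)_3: α=1, u≡1; β=0, v≡1 (mod 3); (1|3)=+1, (1|3)=+1; sign (−1)^0·+1^0·+1^1 = +1.
(a,b)_19: α=2, u≡4; β=0, v≡3 (mod 19); (4|19)=+1, (3|19)=-1; sign (−1)^0·+1^0·-1^2 = +1.
(a,b)_41: α=3, u≡31; β=1, v≡24 (mod 41); (31|41)=+1, (24|41)=-1; sign (−1)^0·+1^1·-1^3 = -1.
(a,b)_37: α=1, u≡12; β=0, v≡21 (mod 37); (12|37)=+1, (21|37)=+1; sign (−1)^0·+1^0·+1^1 = +1.
(a,b)_2: α=2, β=5; u≡7, v≡7 (mod 8); ε(u)ε(v)=1·1, αω(v)=2·0, βω(u)=5·0; sum ≡ 1  ⇒  -1.
(a,b)_∞: sgn(-31857)=−, sgn(-38786)=−, so -1.
(a,b)_43: α=2, u≡41; β=1, v≡41 (mod 43); (41|43)=+1, (41|43)=+1; sign (−1)^0·+1^1·+1^2 = +1.
(a,b)_11: α=0, u≡6; β=-1, v≡3 (mod 11); (6|11)=-1, (3|11)=+1; sign (−1)^0·-1^-1·+1^0 = -1.
(-31857, -38786 / ℚ) ramifies at {2, 11, 41, ∞}: a division algebra.

[2, 11, 41, inf]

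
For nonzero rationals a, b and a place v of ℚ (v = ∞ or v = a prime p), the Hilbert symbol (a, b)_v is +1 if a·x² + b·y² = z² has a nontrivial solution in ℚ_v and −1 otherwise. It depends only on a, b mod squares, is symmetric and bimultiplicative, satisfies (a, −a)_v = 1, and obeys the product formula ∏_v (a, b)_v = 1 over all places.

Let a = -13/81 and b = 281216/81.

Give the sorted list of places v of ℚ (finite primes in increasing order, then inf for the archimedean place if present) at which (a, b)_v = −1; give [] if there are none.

Mod squares: a ≡ -13, b ≡ 26. Check v ∈ {∞, 2, 3, 13}.
v=13: a=13^1·(≡4), b=13^3·(≡8) mod 13; (4|13)=+1, (8|13)=-1; (−1)^{1·3·6}·(+1)^3·(-1)^1 = -1.
v=3: a=3^-4·(≡2), b=3^-4·(≡2) mod 3; (2|3)=-1, (2|3)=-1; (−1)^{-4·-4·1}·(-1)^-4·(-1)^-4 = +1.
v=∞: -13 < 0 and 26 > 0  ⇒  (a,b)_∞ = +1.
v=2: v_2(a)=0, v_2(b)=7; units ≡ 3, 5 (mod 8); ε·ε+αω+βω = 1·0+0·1+7·1 ≡ 1  ⇒  (a,b)_2 = -1.
Ram(-13, 26) = {2, 13}; no ℚ_2-point on the conic.

[2, 13]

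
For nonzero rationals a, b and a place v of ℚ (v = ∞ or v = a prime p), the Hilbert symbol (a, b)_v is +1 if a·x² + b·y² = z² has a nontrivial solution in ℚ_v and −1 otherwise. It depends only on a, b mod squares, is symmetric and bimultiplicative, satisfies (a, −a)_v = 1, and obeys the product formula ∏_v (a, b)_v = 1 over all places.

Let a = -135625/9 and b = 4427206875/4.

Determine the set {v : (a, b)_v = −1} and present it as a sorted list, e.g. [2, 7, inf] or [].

Mod squares: a ≡ -217, b ≡ 91. Check v ∈ {∞, 2, 3, 5, 7, 13, 31}.
v=5: a=5^4·(≡2), b=5^4·(≡4) mod 5; (2|5)=-1, (4|5)=+1; (−1)^{4·4·2}·(-1)^4·(+1)^4 = +1.
v=7: a=7^1·(≡4), b=7^1·(≡3) mod 7; (4|7)=+1, (3|7)=-1; (−1)^{1·1·3}·(+1)^1·(-1)^1 = +1.
v=∞: -217 < 0 and 91 > 0  ⇒  (a,b)_∞ = +1.
v=3: a=3^-2·(≡2), b=3^4·(≡1) mod 3; (2|3)=-1, (1|3)=+1; (−1)^{-2·4·1}·(-1)^4·(+1)^-2 = +1.
v=13: a=13^0·(≡12), b=13^1·(≡11) mod 13; (12|13)=+1, (11|13)=-1; (−1)^{0·1·6}·(+1)^1·(-1)^0 = +1.
v=2: v_2(a)=0, v_2(b)=-2; units ≡ 7, 3 (mod 8); ε·ε+αω+βω = 1·1+0·1+-2·0 ≡ 1  ⇒  (a,b)_2 = -1.
v=31: a=31^1·(≡3), b=31^2·(≡30) mod 31; (3|31)=-1, (30|31)=-1; (−1)^{1·2·15}·(-1)^2·(-1)^1 = -1.
|Ram(-217, 91)| = 2, even; anisotropic at {2, 31}.

[2, 31]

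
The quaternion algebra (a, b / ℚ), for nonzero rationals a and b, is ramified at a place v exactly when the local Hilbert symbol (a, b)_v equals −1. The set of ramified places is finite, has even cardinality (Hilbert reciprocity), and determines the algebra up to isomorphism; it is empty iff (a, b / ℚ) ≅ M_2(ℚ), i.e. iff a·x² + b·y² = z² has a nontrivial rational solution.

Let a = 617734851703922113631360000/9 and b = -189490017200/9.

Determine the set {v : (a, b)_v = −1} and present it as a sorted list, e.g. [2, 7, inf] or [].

[23, 31]

Mod squares: a ≡ 4301, b ≡ -13547. Check v ∈ {∞, 2, 3, 5, 11, 17, 19, 23, 31}.
v=5: a=5^4·(≡4), b=5^2·(≡3) mod 5; (4|5)=+1, (3|5)=-1; (−1)^{4·2·2}·(+1)^2·(-1)^4 = +1.
v=2: v_2(a)=10, v_2(b)=4; units ≡ 5, 5 (mod 8); ε·ε+αω+βω = 0·0+10·1+4·1 ≡ 0  ⇒  (a,b)_2 = +1.
v=23: a=23^3·(≡4), b=23^1·(≡12) mod 23; (4|23)=+1, (12|23)=+1; (−1)^{3·1·11}·(+1)^1·(+1)^3 = -1.
v=31: a=31^2·(≡22), b=31^1·(≡1) mod 31; (22|31)=-1, (1|31)=+1; (−1)^{2·1·15}·(-1)^1·(+1)^2 = -1.
v=19: a=19^2·(≡6), b=19^1·(≡9) mod 19; (6|19)=+1, (9|19)=+1; (−1)^{2·1·9}·(+1)^1·(+1)^2 = +1.
v=∞: 4301 > 0 and -13547 < 0  ⇒  (a,b)_∞ = +1.
v=3: a=3^-2·(≡2), b=3^-2·(≡1) mod 3; (2|3)=-1, (1|3)=+1; (−1)^{-2·-2·1}·(-1)^-2·(+1)^-2 = +1.
v=11: a=11^5·(≡8), b=11^2·(≡3) mod 11; (8|11)=-1, (3|11)=+1; (−1)^{5·2·5}·(-1)^2·(+1)^5 = +1.
v=17: a=17^5·(≡4), b=17^2·(≡4) mod 17; (4|17)=+1, (4|17)=+1; (−1)^{5·2·8}·(+1)^2·(+1)^5 = +1.
|Ram(4301, -13547)| = 2, even; anisotropic at {23, 31}.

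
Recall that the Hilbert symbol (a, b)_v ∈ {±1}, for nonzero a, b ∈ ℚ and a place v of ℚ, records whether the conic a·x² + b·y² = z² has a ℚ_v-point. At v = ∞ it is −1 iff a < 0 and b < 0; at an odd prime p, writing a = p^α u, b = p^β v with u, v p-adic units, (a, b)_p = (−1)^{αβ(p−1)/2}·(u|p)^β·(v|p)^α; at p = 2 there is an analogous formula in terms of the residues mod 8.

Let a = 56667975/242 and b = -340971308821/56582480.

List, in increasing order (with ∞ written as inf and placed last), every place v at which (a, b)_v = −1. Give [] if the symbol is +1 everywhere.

[2, 5, 7, 11, 13, 17, 19, 23]

(a, b) ≡ (12558, -230945) mod (ℚ^×)²; places V = {2, 3, 5, 7, 11, 13, 17, 19, 23, 29, ∞}.
(a,b)_17: α=0, u≡14; β=1, v≡9 (mod 17); (14|17)=-1, (9|17)=+1; sign (−1)^0·-1^1·+1^0 = -1.
(a,b)_11: α=-2, u≡6; β=3, v≡1 (mod 11); (6|11)=-1, (1|11)=+1; sign (−1)^0·-1^3·+1^-2 = -1.
(a,b)_2: α=-1, β=-4; u≡7, v≡7 (mod 8); ε(u)ε(v)=1·1, αω(v)=-1·0, βω(u)=-4·0; sum ≡ 1  ⇒  -1.
(a,b)_19: α=2, u≡12; β=3, v≡1 (mod 19); (12|19)=-1, (1|19)=+1; sign (−1)^0·-1^3·+1^2 = -1.
(a,b)_13: α=1, u≡4; β=3, v≡8 (mod 13); (4|13)=+1, (8|13)=-1; sign (−1)^0·+1^3·-1^1 = -1.
(a,b)_3: α=1, u≡1; β=0, v≡1 (mod 3); (1|3)=+1, (1|3)=+1; sign (−1)^0·+1^0·+1^1 = +1.
(a,b)_29: α=0, u≡9; β=-4, v≡11 (mod 29); (9|29)=+1, (11|29)=-1; sign (−1)^0·+1^-4·-1^0 = +1.
(a,b)_5: α=2, u≡2; β=-1, v≡4 (mod 5); (2|5)=-1, (4|5)=+1; sign (−1)^0·-1^-1·+1^2 = -1.
(a,b)_23: α=1, u≡15; β=0, v≡17 (mod 23); (15|23)=-1, (17|23)=-1; sign (−1)^0·-1^0·-1^1 = -1.
(a,b)_∞: sgn(12558)=+, sgn(-230945)=−, so +1.
(a,b)_7: α=1, u≡4; β=0, v≡6 (mod 7); (4|7)=+1, (6|7)=-1; sign (−1)^0·+1^0·-1^1 = -1.
(12558, -230945 / ℚ) ramifies at {2, 5, 7, 11, 13, 17, 19, 23}: a division algebra.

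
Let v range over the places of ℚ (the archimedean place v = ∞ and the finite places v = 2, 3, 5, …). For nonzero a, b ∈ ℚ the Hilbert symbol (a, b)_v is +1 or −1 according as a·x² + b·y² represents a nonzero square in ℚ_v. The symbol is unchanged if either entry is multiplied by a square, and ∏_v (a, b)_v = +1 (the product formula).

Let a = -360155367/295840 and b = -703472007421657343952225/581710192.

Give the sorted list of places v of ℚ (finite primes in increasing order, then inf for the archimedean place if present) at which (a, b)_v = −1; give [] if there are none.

[5, 7, 11, 13, 19, inf]

(a, b) ≡ (-1430, -1463) mod (ℚ^×)²; places V = {2, 3, 5, 7, 11, 13, 19, 23, 43, 53, ∞}.
(a,b)_3: α=2, u≡1; β=6, v≡1 (mod 3); (1|3)=+1, (1|3)=+1; sign (−1)^0·+1^6·+1^2 = +1.
(a,b)_5: α=-1, u≡1; β=2, v≡3 (mod 5); (1|5)=+1, (3|5)=-1; sign (−1)^0·+1^2·-1^-1 = -1.
(a,b)_∞: sgn(-1430)=−, sgn(-1463)=−, so -1.
(a,b)_13: α=1, u≡11; β=4, v≡6 (mod 13); (11|13)=-1, (6|13)=-1; sign (−1)^0·-1^4·-1^1 = -1.
(a,b)_53: α=0, u≡29; β=-2, v≡5 (mod 53); (29|53)=+1, (5|53)=-1; sign (−1)^0·+1^-2·-1^0 = +1.
(a,b)_43: α=-2, u≡33; β=-2, v≡39 (mod 43); (33|43)=-1, (39|43)=-1; sign (−1)^0·-1^-2·-1^-2 = +1.
(a,b)_11: α=1, u≡8; β=3, v≡2 (mod 11); (8|11)=-1, (2|11)=-1; sign (−1)^1·-1^3·-1^1 = -1.
(a,b)_7: α=0, u≡5; β=-1, v≡1 (mod 7); (5|7)=-1, (1|7)=+1; sign (−1)^0·-1^-1·+1^0 = -1.
(a,b)_2: α=-5, β=-4; u≡5, v≡1 (mod 8); ε(u)ε(v)=0·0, αω(v)=-5·0, βω(u)=-4·1; sum ≡ 0  ⇒  +1.
(a,b)_23: α=4, u≡5; β=6, v≡16 (mod 23); (5|23)=-1, (16|23)=+1; sign (−1)^0·-1^6·+1^4 = +1.
(a,b)_19: α=0, u≡14; β=3, v≡12 (mod 19); (14|19)=-1, (12|19)=-1; sign (−1)^0·-1^3·-1^0 = -1.
|Ram(-1430, -1463)| = 6, even; anisotropic at {5, 7, 11, 13, 19, ∞}.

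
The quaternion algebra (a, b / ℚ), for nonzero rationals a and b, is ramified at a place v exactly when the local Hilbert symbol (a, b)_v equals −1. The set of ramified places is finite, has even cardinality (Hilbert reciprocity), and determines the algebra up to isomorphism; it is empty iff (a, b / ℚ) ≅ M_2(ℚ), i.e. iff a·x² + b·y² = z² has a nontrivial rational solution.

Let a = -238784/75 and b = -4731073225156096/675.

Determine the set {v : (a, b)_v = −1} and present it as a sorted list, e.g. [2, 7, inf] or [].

Mod squares: a ≡ -11193, b ≡ -81282. Check v ∈ {∞, 2, 3, 5, 7, 13, 19, 23, 31, 41}.
v=∞: -11193 < 0 and -81282 < 0  ⇒  (a,b)_∞ = -1.
v=5: a=5^-2·(≡2), b=5^-2·(≡2) mod 5; (2|5)=-1, (2|5)=-1; (−1)^{-2·-2·2}·(-1)^-2·(-1)^-2 = +1.
v=19: a=19^0·(≡11), b=19^1·(≡7) mod 19; (11|19)=+1, (7|19)=+1; (−1)^{0·1·9}·(+1)^1·(+1)^0 = +1.
v=13: a=13^1·(≡4), b=13^2·(≡11) mod 13; (4|13)=+1, (11|13)=-1; (−1)^{1·2·6}·(+1)^2·(-1)^1 = -1.
v=2: v_2(a)=6, v_2(b)=9; units ≡ 7, 7 (mod 8); ε·ε+αω+βω = 1·1+6·0+9·0 ≡ 1  ⇒  (a,b)_2 = -1.
v=7: a=7^1·(≡4), b=7^4·(≡4) mod 7; (4|7)=+1, (4|7)=+1; (−1)^{1·4·3}·(+1)^4·(+1)^1 = +1.
v=31: a=31^0·(≡15), b=31^1·(≡15) mod 31; (15|31)=-1, (15|31)=-1; (−1)^{0·1·15}·(-1)^1·(-1)^0 = -1.
v=41: a=41^1·(≡12), b=41^2·(≡18) mod 41; (12|41)=-1, (18|41)=+1; (−1)^{1·2·20}·(-1)^2·(+1)^1 = +1.
v=3: a=3^-1·(≡1), b=3^-3·(≡2) mod 3; (1|3)=+1, (2|3)=-1; (−1)^{-1·-3·1}·(+1)^-3·(-1)^-1 = +1.
v=23: a=23^0·(≡8), b=23^1·(≡6) mod 23; (8|23)=+1, (6|23)=+1; (−1)^{0·1·11}·(+1)^1·(+1)^0 = +1.
Ram(-11193, -81282) = {2, 13, 31, ∞}; no ℚ_2-point on the conic.

[2, 13, 31, inf]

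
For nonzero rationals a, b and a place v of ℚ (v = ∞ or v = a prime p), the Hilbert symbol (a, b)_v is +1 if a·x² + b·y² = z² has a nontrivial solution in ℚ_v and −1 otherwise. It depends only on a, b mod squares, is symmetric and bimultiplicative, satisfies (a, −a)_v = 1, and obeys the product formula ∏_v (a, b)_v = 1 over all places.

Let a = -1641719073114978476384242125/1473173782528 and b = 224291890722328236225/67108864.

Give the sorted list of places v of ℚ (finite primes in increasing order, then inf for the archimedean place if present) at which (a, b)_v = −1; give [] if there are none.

[7, 11]

Mod squares: a ≡ -5215595, b ≡ 23161. Check v ∈ {∞, 2, 3, 5, 7, 11, 19, 23, 31, 53}.
v=11: a=11^7·(≡8), b=11^6·(≡7) mod 11; (8|11)=-1, (7|11)=-1; (−1)^{7·6·5}·(-1)^6·(-1)^7 = -1.
v=∞: -5215595 < 0 and 23161 > 0  ⇒  (a,b)_∞ = +1.
v=2: v_2(a)=-32, v_2(b)=-26; units ≡ 5, 1 (mod 8); ε·ε+αω+βω = 0·0+-32·0+-26·1 ≡ 0  ⇒  (a,b)_2 = +1.
v=5: a=5^3·(≡1), b=5^2·(≡1) mod 5; (1|5)=+1, (1|5)=+1; (−1)^{3·2·2}·(+1)^2·(+1)^3 = +1.
v=7: a=7^-3·(≡4), b=7^0·(≡3) mod 7; (4|7)=+1, (3|7)=-1; (−1)^{-3·0·3}·(+1)^0·(-1)^-3 = -1.
v=19: a=19^1·(≡5), b=19^1·(≡12) mod 19; (5|19)=+1, (12|19)=-1; (−1)^{1·1·9}·(+1)^1·(-1)^1 = +1.
v=53: a=53^4·(≡37), b=53^3·(≡4) mod 53; (37|53)=+1, (4|53)=+1; (−1)^{4·3·26}·(+1)^3·(+1)^4 = +1.
v=23: a=23^1·(≡15), b=23^1·(≡12) mod 23; (15|23)=-1, (12|23)=+1; (−1)^{1·1·11}·(-1)^1·(+1)^1 = +1.
v=31: a=31^3·(≡3), b=31^2·(≡1) mod 31; (3|31)=-1, (1|31)=+1; (−1)^{3·2·15}·(-1)^2·(+1)^3 = +1.
v=3: a=3^8·(≡1), b=3^4·(≡1) mod 3; (1|3)=+1, (1|3)=+1; (−1)^{8·4·1}·(+1)^4·(+1)^8 = +1.
(-5215595, 23161 / ℚ) ramifies at {7, 11}: a division algebra.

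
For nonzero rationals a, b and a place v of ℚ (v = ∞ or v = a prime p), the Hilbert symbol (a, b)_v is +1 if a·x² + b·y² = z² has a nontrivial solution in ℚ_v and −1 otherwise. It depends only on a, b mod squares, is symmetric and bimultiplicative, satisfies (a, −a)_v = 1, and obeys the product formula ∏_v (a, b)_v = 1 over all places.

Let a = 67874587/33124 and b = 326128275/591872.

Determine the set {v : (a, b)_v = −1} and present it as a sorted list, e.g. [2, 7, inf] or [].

[11, 23]

Mod squares: a ≡ 667, b ≡ 22. Check v ∈ {∞, 2, 3, 5, 7, 11, 13, 17, 23, 29}.
v=17: a=17^0·(≡8), b=17^-2·(≡11) mod 17; (8|17)=+1, (11|17)=-1; (−1)^{0·-2·8}·(+1)^-2·(-1)^0 = +1.
v=5: a=5^0·(≡3), b=5^2·(≡3) mod 5; (3|5)=-1, (3|5)=-1; (−1)^{0·2·2}·(-1)^2·(-1)^0 = +1.
v=2: v_2(a)=-2, v_2(b)=-11; units ≡ 3, 3 (mod 8); ε·ε+αω+βω = 1·1+-2·1+-11·1 ≡ 0  ⇒  (a,b)_2 = +1.
v=∞: 667 > 0 and 22 > 0  ⇒  (a,b)_∞ = +1.
v=23: a=23^1·(≡2), b=23^0·(≡11) mod 23; (2|23)=+1, (11|23)=-1; (−1)^{1·0·11}·(+1)^0·(-1)^1 = -1.
v=3: a=3^0·(≡1), b=3^4·(≡1) mod 3; (1|3)=+1, (1|3)=+1; (−1)^{0·4·1}·(+1)^4·(+1)^0 = +1.
v=13: a=13^-2·(≡1), b=13^0·(≡12) mod 13; (1|13)=+1, (12|13)=+1; (−1)^{-2·0·6}·(+1)^0·(+1)^-2 = +1.
v=11: a=11^2·(≡8), b=11^5·(≡2) mod 11; (8|11)=-1, (2|11)=-1; (−1)^{2·5·5}·(-1)^5·(-1)^2 = -1.
v=7: a=7^-2·(≡1), b=7^0·(≡4) mod 7; (1|7)=+1, (4|7)=+1; (−1)^{-2·0·3}·(+1)^0·(+1)^-2 = +1.
v=29: a=29^3·(≡24), b=29^0·(≡20) mod 29; (24|29)=+1, (20|29)=+1; (−1)^{3·0·14}·(+1)^0·(+1)^3 = +1.
|Ram(667, 22)| = 2, even; anisotropic at {11, 23}.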